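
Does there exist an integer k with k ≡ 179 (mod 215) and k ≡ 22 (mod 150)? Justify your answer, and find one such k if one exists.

There is no such integer.

Both moduli are multiples of 5 = gcd(215, 150), so any solution would satisfy k ≡ 179 and k ≡ 22 modulo 5 simultaneously.
But 179 mod 5 = 4 while 22 mod 5 = 2, a contradiction.
So no integer satisfies both congruences.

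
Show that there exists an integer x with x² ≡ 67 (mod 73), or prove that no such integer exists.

x = 33

x = 33 works: 33² = 1089, and 1089 − 67 = 1022 = 14·73.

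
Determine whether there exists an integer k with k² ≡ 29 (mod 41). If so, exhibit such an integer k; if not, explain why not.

There is no such integer.

41 is prime, so by Euler's criterion 29 is a square mod 41 iff 29^((41−1)/2) = 29^20 ≡ 1 (mod 41).
Repeated squaring mod 41: 29^2 = 841 ≡ 21; 29^4 ≡ 21² = 441 ≡ 31; 29^8 ≡ 31² = 961 ≡ 18; 29^16 ≡ 18² = 324 ≡ 37.
Since 20 = 16 + 4, 29^20 ≡ 37 · 31; multiplying out mod 41: 37·31 = 1147 ≡ 40. Thus 29^20 ≡ 40 ≡ −1 (mod 41).
The value −1 means 29 is a non-residue modulo 41, so k² ≡ 29 (mod 41) is impossible.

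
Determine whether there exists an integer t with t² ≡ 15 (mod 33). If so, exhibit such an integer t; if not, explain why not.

t = 9

t = 9 works: 9² = 81, and 81 − 15 = 66 = 2·33.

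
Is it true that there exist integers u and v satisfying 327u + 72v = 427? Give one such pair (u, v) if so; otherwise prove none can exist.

There are no such integers.

Any value of 327u + 72v is a multiple of gcd(327, 72) = 3.
But 427 is not a multiple of 3 (it leaves remainder 1).
Hence no integers u, v satisfy the equation.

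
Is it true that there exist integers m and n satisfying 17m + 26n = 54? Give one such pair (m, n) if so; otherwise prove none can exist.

17 and 26 are coprime, so 17m + 26n ranges over all of ℤ.
Run the Euclidean algorithm on 26 and 17: 26 = 1·17 + 9, 17 = 1·9 + 8, 9 = 1·8 + 1, 8 = 8·1 + 0.
Working back up the chain: 1 = 9 − 1·8 = 9 − (17 − 1·9) = −17 + 2·9 = −17 + 2·(26 − 1·17) = 2·26 − 3·17. So 17·(-3) + 26·2 = 1.
Scaling by 54 gives the particular solution (m, n) = (-162, 108).
Shifting by a multiple of (26, −17) keeps it a solution: m = -162 + 7·26 = 20, n = 108 − 7·17 = -11.
Indeed 17·20 + 26·(-11) = 340 − 286 = 54.

m = 20, n = -11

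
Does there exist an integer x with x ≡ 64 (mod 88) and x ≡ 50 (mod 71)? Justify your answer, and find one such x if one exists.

The moduli 88 and 71 are coprime, so by the Chinese Remainder Theorem a unique solution modulo 6248 exists.
Write x = 64 + 88t and require 64 + 88t ≡ 50 (mod 71), i.e. 88t ≡ 57 (mod 71).
88 ≡ 17 (mod 71), so this reads 17t ≡ 57 (mod 71). Invert 17 mod 71 by the Euclidean algorithm: 71 = 4·17 + 3, 17 = 5·3 + 2, 3 = 1·2 + 1, 2 = 2·1 + 0; back-substituting, 1 = 3 − 1·2 = 3 − (17 − 5·3) = −17 + 6·3 = −17 + 6·(71 − 4·17) = 6·71 − 25·17. Hence 17·(-25) ≡ 1, so 17⁻¹ ≡ -25 ≡ 46 (mod 71).
Therefore t ≡ 46·57 = 2622 ≡ 66 (mod 71).
With t = 66: x = 64 + 88·66 = 5872.
Check: 5872 mod 88 = 64, 5872 mod 71 = 50. ✓

x = 5872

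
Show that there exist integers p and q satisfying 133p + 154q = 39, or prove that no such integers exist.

No, no such integers exist.

Both 133 and 154 are divisible by gcd(133, 154) = 7, hence so is any combination 133p + 154q.
But 39 = 7·5 + 4, so 7 ∤ 39.
So the equation is unsolvable over ℤ.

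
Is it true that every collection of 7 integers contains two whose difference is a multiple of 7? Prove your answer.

Consider the 7 integers 22, 23, …, 28. They lie in distinct residue classes modulo 7, since 7 ≤ 7.
No two share a residue, so no pair has difference divisible by 7; the claim fails for this set.

No; for instance {22, 23, 24, 25, 26, 27, 28} is a counterexample.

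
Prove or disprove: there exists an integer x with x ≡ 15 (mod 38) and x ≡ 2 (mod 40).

There is no such integer.

gcd(38, 40) = 2. If x ≡ 15 (mod 38) and x ≡ 2 (mod 40), then x ≡ 15 (mod 2) and x ≡ 2 (mod 2).
These are incompatible: 15 − 2 = 13 is not divisible by 2.
Therefore no such x exists.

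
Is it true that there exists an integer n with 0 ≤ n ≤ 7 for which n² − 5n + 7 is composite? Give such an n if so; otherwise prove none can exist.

At n = 7: 7² − 5·7 + 7 = 21 = 3·7, which is composite.

n = 7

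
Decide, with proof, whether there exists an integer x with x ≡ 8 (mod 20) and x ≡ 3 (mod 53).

Since 20 and 53 share no common factor, CRT says the pair of congruences has a solution (unique mod 1060).
Write x = 8 + 20t and require 8 + 20t ≡ 3 (mod 53), i.e. 20t ≡ 48 (mod 53).
Invert 20 mod 53 by the Euclidean algorithm: 53 = 2·20 + 13, 20 = 1·13 + 7, 13 = 1·7 + 6, 7 = 1·6 + 1, 6 = 6·1 + 0; back-substituting, 1 = 7 − 1·6 = 7 − (13 − 1·7) = −13 + 2·7 = −13 + 2·(20 − 1·13) = 2·20 − 3·13 = 2·20 − 3·(53 − 2·20) = −3·53 + 8·20. Hence 20·8 ≡ 1, so 20⁻¹ ≡ 8 (mod 53).
Therefore t ≡ 8·48 = 384 ≡ 13 (mod 53).
With t = 13: x = 8 + 20·13 = 268.
Verify: 268 = 13·20 + 8 and 268 = 5·53 + 3. ✓

x = 268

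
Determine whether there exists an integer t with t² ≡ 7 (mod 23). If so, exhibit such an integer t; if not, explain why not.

23 is prime, so by Euler's criterion 7 is a square mod 23 iff 7^((23−1)/2) = 7^11 ≡ 1 (mod 23).
Repeated squaring mod 23: 7^2 = 49 ≡ 3; 7^4 ≡ 3² = 9 ≡ 9; 7^8 ≡ 9² = 81 ≡ 12.
Since 11 = 8 + 2 + 1, 7^11 ≡ 12 · 3 · 7; multiplying out mod 23: 12·3 = 36 ≡ 13, then 13·7 = 91 ≡ 22. Thus 7^11 ≡ 22 ≡ −1 (mod 23).
The value −1 means 7 is a non-residue modulo 23, so t² ≡ 7 (mod 23) is impossible.

No, no such integer exists.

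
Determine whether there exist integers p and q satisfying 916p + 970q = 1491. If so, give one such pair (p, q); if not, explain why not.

Both 916 and 970 are divisible by gcd(916, 970) = 2, hence so is any combination 916p + 970q.
But 1491 is not a multiple of 2 (it leaves remainder 1).
Hence no integers p, q satisfy the equation.

There are no such integers.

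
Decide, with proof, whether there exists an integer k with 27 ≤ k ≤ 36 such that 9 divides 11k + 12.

Try k = 30: 11·30 + 12 = 342 = 38·9, which is divisible by 9.

k = 30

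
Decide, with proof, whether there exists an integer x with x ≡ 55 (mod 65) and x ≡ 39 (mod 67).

x = 575

Since 65 and 67 share no common factor, CRT says the pair of congruences has a solution (unique mod 4355).
Any solution of the first congruence is x = 55 + 65t; substituting into the second, 65t ≡ 39 − 55 ≡ 51 (mod 67).
Since 65·33 = 2145 = 32·67 + 1, the inverse of 65 mod 67 is 33.
Multiplying by 33: t ≡ 33·51 = 1683 ≡ 8 (mod 67).
With t = 8: x = 55 + 65·8 = 575.
Check: 575 mod 65 = 55, 575 mod 67 = 39. ✓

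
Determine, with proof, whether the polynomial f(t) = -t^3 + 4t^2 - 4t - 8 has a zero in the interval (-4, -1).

No.

The endpoint values f(-4) = 136 and f(-1) = 1 are both positive. Claim: f(t) > 0 for every t in (-4, -1).
Substitute t = -1 − u, where 0 < u < 3 on the interval. Expanding, f(-1 − u) = u^3 + 7u^2 + 15u + 1.
All 4 nonzero coefficients of this polynomial in u are positive; hence for u > 0 the value is a sum of positive terms (the constant 1 among them).
Therefore f(t) > 0 throughout (-4, -1), and f has no zero there.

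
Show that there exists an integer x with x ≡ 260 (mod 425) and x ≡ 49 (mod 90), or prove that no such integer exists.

No, no such integer exists.

gcd(425, 90) = 5. If x ≡ 260 (mod 425) and x ≡ 49 (mod 90), then x ≡ 260 (mod 5) and x ≡ 49 (mod 5).
But 260 mod 5 = 0 while 49 mod 5 = 4, a contradiction.
So no integer satisfies both congruences.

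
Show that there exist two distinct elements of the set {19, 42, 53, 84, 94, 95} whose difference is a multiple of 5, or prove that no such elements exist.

19 and 84 are such a pair.

Reduce each element mod 5: 19↦4, 42↦2, 53↦3, 84↦4, 94↦4, 95↦0. The residue 4 repeats (at 19 and 84), and 84 − 19 = 65 = 13·5.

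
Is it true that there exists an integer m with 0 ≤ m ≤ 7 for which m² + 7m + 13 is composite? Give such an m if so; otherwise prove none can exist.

At m = 7: 7² + 7·7 + 13 = 111 = 3·37, which is composite.

m = 7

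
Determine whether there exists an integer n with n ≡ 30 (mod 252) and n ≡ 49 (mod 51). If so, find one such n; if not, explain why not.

There is no such integer.

Both moduli are multiples of 3 = gcd(252, 51), so any solution would satisfy n ≡ 30 and n ≡ 49 modulo 3 simultaneously.
These are incompatible: 30 − 49 = -19 is not divisible by 3.
Hence the system has no solution.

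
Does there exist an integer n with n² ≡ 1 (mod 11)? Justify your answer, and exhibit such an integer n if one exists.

n = 10 works: 10² = 100, and 100 − 1 = 99 = 9·11.

n = 10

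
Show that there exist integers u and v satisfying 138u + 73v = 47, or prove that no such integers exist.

u = 58, v = -109

138 and 73 are coprime, so 138u + 73v ranges over all of ℤ.
Euclidean algorithm: 138 = 1·73 + 65, 73 = 1·65 + 8, 65 = 8·8 + 1, 8 = 8·1 + 0.
Unwinding: 1 = 65 − 8·8 = 65 − 8·(73 − 1·65) = −8·73 + 9·65 = −8·73 + 9·(138 − 1·73) = 9·138 − 17·73, i.e. 138·9 + 73·(-17) = 1.
Scaling by 47 gives the particular solution (u, v) = (423, -799).
Subtracting 5·73 from u and adding 5·138 to v gives the tidier solution (58, -109).
Indeed 138·58 + 73·(-109) = 8004 − 7957 = 47.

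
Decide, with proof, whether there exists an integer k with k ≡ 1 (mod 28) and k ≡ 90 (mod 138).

Reduce both congruences modulo 2, which divides 28 and 138: they say k ≡ 1 (mod 2) and k ≡ 90 (mod 2).
But 1 mod 2 = 1 while 90 mod 2 = 0, a contradiction.
So no integer satisfies both congruences.

There is no such integer.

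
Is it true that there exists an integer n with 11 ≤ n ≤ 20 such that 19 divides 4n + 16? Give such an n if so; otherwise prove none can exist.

n = 15

For n = 11, 12, 13, 14 the values 60, 64, 68, 72 are not multiples of 19. At n = 15 we get 4·15 + 16 = 76, and 76 = 19·4.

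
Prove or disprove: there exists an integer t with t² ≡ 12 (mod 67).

Apply Euler's criterion with the prime 67: 12 is a quadratic residue iff 12^33 ≡ 1 (mod 67), and a non-residue iff it is ≡ −1.
Squaring successively (mod 67): 12^2 = 144 ≡ 10; 12^4 ≡ 10² = 100 ≡ 33; 12^8 ≡ 33² = 1089 ≡ 17; 12^16 ≡ 17² = 289 ≡ 21; 12^32 ≡ 21² = 441 ≡ 39.
Since 33 = 32 + 1, 12^33 ≡ 39 · 12; multiplying out mod 67: 39·12 = 468 ≡ 66. Thus 12^33 ≡ 66 ≡ −1 (mod 67).
The value −1 means 12 is a non-residue modulo 67, so t² ≡ 12 (mod 67) is impossible.

No, no such integer exists.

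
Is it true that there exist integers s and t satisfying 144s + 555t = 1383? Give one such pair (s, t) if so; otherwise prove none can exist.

Every value of 144s + 555t is a multiple of gcd(144, 555) = 3; since 3 ∣ 1383, solutions exist.
Dividing through by 3 reduces the equation to 48s + 185t = 461.
Run the Euclidean algorithm on 185 and 48: 185 = 3·48 + 41, 48 = 1·41 + 7, 41 = 5·7 + 6, 7 = 1·6 + 1, 6 = 6·1 + 0.
Working back up the chain: 1 = 7 − 1·6 = 7 − (41 − 5·7) = −41 + 6·7 = −41 + 6·(48 − 1·41) = 6·48 − 7·41 = 6·48 − 7·(185 − 3·48) = −7·185 + 27·48. So 48·27 + 185·(-7) = 1.
Times 461: 48·12447 + 185·(-3227) = 461, so (12447, -3227) solves it.
The general solution is s = 12447 + 185k, t = -3227 − 48k; taking k = -67 gives the smaller pair s = 52, t = -11.
Check: 144·52 + 555·(-11) = 7488 − 6105 = 1383. ✓

s = 52, t = -11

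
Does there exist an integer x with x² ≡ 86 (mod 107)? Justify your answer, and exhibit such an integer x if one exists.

x = 34

x = 34 works: 34² = 1156, and 1156 − 86 = 1070 = 10·107.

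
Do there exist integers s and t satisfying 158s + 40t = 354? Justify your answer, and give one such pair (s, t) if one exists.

Every value of 158s + 40t is a multiple of gcd(158, 40) = 2; since 2 ∣ 354, solutions exist.
Dividing through by 2 reduces the equation to 79s + 20t = 177.
Run the Euclidean algorithm on 79 and 20: 79 = 3·20 + 19, 20 = 1·19 + 1, 19 = 19·1 + 0.
Unwinding: 1 = 20 − 1·19 = 20 − (79 − 3·20) = −79 + 4·20, i.e. 79·(-1) + 20·4 = 1.
Times 177: 79·(-177) + 20·708 = 177, so (-177, 708) solves it.
Shifting by a multiple of (20, −79) keeps it a solution: s = -177 + 9·20 = 3, t = 708 − 9·79 = -3.
Check: 158·3 + 40·(-3) = 474 − 120 = 354. ✓

s = 3, t = -3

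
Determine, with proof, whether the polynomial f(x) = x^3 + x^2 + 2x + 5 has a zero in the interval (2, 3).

f(2) = 21 and f(3) = 47, both positive.
f'(x) = 3x^2 + 2x + 2 has discriminant 2² − 4·3·2 = -20 < 0, so f' has no real roots and is positive for every real x.
So f is strictly increasing; between 2 and 3 its values lie between f(2) = 21 and f(3) = 47, all positive. Therefore f has no root in (2, 3).

No such root exists.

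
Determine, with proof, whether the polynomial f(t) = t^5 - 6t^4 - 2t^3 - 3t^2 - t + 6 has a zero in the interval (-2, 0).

Yes, f has a root in the interval.

f(-2) = -116 and f(0) = 6, which have opposite signs.
Since f is a polynomial it is continuous on [-2, 0].
By the Intermediate Value Theorem, f takes the value 0 somewhere in the open interval.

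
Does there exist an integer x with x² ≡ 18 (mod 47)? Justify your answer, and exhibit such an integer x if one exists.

x = 21 works: 21² = 441, and 441 − 18 = 423 = 9·47.

x = 21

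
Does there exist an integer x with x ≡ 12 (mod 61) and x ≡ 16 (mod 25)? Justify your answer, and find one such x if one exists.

x = 866

Since 61 and 25 share no common factor, CRT says the pair of congruences has a solution (unique mod 1525).
Write x = 12 + 61t and require 12 + 61t ≡ 16 (mod 25), i.e. 61t ≡ 4 (mod 25).
61 ≡ 11 (mod 25), so this reads 11t ≡ 4 (mod 25). Since 11·16 = 176 = 7·25 + 1, the inverse of 11 mod 25 is 16.
Multiplying by 16: t ≡ 16·4 = 64 ≡ 14 (mod 25).
Taking t = 14 gives x = 12 + 61·14 = 866.
Verify: 866 = 14·61 + 12 and 866 = 34·25 + 16. ✓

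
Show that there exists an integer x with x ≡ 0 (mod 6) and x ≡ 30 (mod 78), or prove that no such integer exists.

x = 30

Here gcd(6, 78) = 6, and both 0 and 30 leave remainder 0 mod 6, so the system is consistent.
List candidates x ≡ 0 (mod 6): 0, 6, 12, 18, 24, 30. Modulo 78 these are 0, 6, 12, 18, 24, 30; 30 gives 30 as required.
Indeed 30 ≡ 0 (mod 6) and 30 ≡ 30 (mod 78).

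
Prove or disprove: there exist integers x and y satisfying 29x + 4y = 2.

Since gcd(29, 4) = 1, every integer is an integer combination of 29 and 4.
Run the Euclidean algorithm on 29 and 4: 29 = 7·4 + 1, 4 = 4·1 + 0.
Unwinding: 1 = 29 − 7·4, i.e. 29·1 + 4·(-7) = 1.
Multiplying through by 2: x = 1·2 = 2, y = (-7)·2 = -14 is a solution.
Indeed 29·2 + 4·(-14) = 58 − 56 = 2.

x = 2, y = -14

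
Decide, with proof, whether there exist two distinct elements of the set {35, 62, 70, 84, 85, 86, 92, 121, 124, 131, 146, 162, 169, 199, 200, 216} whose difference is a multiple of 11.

Both 35 and 200 leave remainder 2 on division by 11; their difference 165 = 15·11 is a multiple of 11.

Yes: 35 and 200.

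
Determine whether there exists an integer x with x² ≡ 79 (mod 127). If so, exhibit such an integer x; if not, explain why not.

Take x = 29. Then 29² = 841 = 6·127 + 79, so 29² ≡ 79 (mod 127).

x = 29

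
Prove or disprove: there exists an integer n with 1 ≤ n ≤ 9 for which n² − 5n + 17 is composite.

No such integer n in that range exists.

The values for n = 1, 2, …, 9 are 13, 11, 11, 13, 17, 23, 31, 41, 53, and each of these is prime.
So no value in the range makes the expression composite.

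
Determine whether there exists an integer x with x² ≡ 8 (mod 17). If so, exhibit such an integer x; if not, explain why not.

x = 12

x = 12 works: 12² = 144, and 144 − 8 = 136 = 8·17.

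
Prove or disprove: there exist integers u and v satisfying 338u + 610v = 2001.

Any value of 338u + 610v is a multiple of gcd(338, 610) = 2.
However 2001 leaves remainder 1 on division by 2.
Hence no integers u, v satisfy the equation.

No such integers exist.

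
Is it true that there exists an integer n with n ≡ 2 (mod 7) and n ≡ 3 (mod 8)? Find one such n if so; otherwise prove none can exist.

gcd(7, 8) = 1, so the Chinese Remainder Theorem guarantees exactly one residue class mod 56 satisfying both.
Write n = 2 + 7t and require 2 + 7t ≡ 3 (mod 8), i.e. 7t ≡ 1 (mod 8).
Invert 7 mod 8 by the Euclidean algorithm: 8 = 1·7 + 1, 7 = 7·1 + 0; back-substituting, 1 = 8 − 1·7. Hence 7·(-1) ≡ 1, so 7⁻¹ ≡ -1 ≡ 7 (mod 8).
Therefore t ≡ 7·1 = 7 (mod 8).
Taking t = 7 gives n = 2 + 7·7 = 51.
Indeed 51 ≡ 2 (mod 7) and 51 ≡ 3 (mod 8).

n = 51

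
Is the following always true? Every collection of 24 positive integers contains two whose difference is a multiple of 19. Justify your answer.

Partition the integers by their residue mod 19; there are 19 classes.
With 24 integers and only 19 classes, the pigeonhole principle forces two of them, say a and b, into the same class.
Then a ≡ b (mod 19), i.e. 19 ∣ (a − b).

Yes, this is always true.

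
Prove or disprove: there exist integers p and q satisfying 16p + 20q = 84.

p = 4, q = 1

gcd(16, 20) = 4, and 4 divides 84, so integer solutions exist.
Dividing through by 4 reduces the equation to 4p + 5q = 21.
Euclidean algorithm: 5 = 1·4 + 1, 4 = 4·1 + 0.
Unwinding: 1 = 5 − 1·4, i.e. 4·(-1) + 5·1 = 1.
Multiplying through by 21: p = (-1)·21 = -21, q = 1·21 = 21 is a solution.
Adding 5·5 to p and subtracting 5·4 from q gives the tidier solution (4, 1).
Indeed 16·4 + 20·1 = 64 + 20 = 84.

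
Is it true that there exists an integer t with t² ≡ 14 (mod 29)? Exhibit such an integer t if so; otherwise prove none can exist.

Apply Euler's criterion with the prime 29: 14 is a quadratic residue iff 14^14 ≡ 1 (mod 29), and a non-residue iff it is ≡ −1.
Squaring successively (mod 29): 14^2 = 196 ≡ 22; 14^4 ≡ 22² = 484 ≡ 20; 14^8 ≡ 20² = 400 ≡ 23.
Since 14 = 8 + 4 + 2, 14^14 ≡ 23 · 20 · 22; multiplying out mod 29: 23·20 = 460 ≡ 25, then 25·22 = 550 ≡ 28. Thus 14^14 ≡ 28 ≡ −1 (mod 29).
The value −1 means 14 is a non-residue modulo 29, so t² ≡ 14 (mod 29) is impossible.

No such integer exists.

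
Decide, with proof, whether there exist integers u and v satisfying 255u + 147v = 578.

No, no such integers exist.

gcd(255, 147) = 3, so every integer of the form 255u + 147v is a multiple of 3.
However 578 leaves remainder 2 on division by 3.
Therefore 255u + 147v = 578 has no solution in integers.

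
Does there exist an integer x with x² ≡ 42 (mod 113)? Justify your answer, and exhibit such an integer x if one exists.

There is no such integer.

113 is prime, so by Euler's criterion 42 is a square mod 113 iff 42^((113−1)/2) = 42^56 ≡ 1 (mod 113).
Squaring successively (mod 113): 42^2 = 1764 ≡ 69; 42^4 ≡ 69² = 4761 ≡ 15; 42^8 ≡ 15² = 225 ≡ 112; 42^16 ≡ 112² = 12544 ≡ 1; 42^32 ≡ 1² = 1 ≡ 1.
Since 56 = 32 + 16 + 8, 42^56 ≡ 1 · 1 · 112; multiplying out mod 113: 1·1 = 1 ≡ 1, then 1·112 = 112 ≡ 112. Thus 42^56 ≡ 112 ≡ −1 (mod 113).
The value −1 means 42 is a non-residue modulo 113, so x² ≡ 42 (mod 113) is impossible.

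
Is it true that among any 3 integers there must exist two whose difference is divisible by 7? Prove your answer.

Try 3 consecutive integers, 14, 15, 16. Their remainders mod 7 are 0, 1, 2 — pairwise different, as any 3 ≤ 7 consecutive integers have distinct residues.
Any two of them differ by at most 2 < 7 and by at least 1, so no difference is a multiple of 7.

No; for instance {14, 15, 16} is a counterexample.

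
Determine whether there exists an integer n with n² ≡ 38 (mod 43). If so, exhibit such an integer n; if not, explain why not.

Take n = 9. Then 9² = 81 = 1·43 + 38, so 9² ≡ 38 (mod 43).

n = 9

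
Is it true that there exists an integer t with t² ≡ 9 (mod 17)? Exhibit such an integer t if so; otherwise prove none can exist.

t = 14

Take t = 14. Then 14² = 196 = 11·17 + 9, so 14² ≡ 9 (mod 17).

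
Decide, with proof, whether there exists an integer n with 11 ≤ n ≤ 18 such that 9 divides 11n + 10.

Scanning upward from n = 11 gives 131, 142, none divisible by 9. Try n = 13: 11·13 + 10 = 153 = 17·9, which is divisible by 9.

n = 13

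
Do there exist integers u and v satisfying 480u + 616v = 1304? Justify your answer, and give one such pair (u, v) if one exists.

u = 4, v = -1

gcd(480, 616) = 8, and 8 divides 1304, so integer solutions exist.
Dividing through by 8 reduces the equation to 60u + 77v = 163.
Run the Euclidean algorithm on 77 and 60: 77 = 1·60 + 17, 60 = 3·17 + 9, 17 = 1·9 + 8, 9 = 1·8 + 1, 8 = 8·1 + 0.
Back-substituting, 1 = 9 − 1·8 = 9 − (17 − 1·9) = −17 + 2·9 = −17 + 2·(60 − 3·17) = 2·60 − 7·17 = 2·60 − 7·(77 − 1·60) = −7·77 + 9·60; that is, 60·9 + 77·(-7) = 1.
Times 163: 60·1467 + 77·(-1141) = 163, so (1467, -1141) solves it.
Shifting by a multiple of (77, −60) keeps it a solution: u = 1467 − 19·77 = 4, v = -1141 + 19·60 = -1.
Check: 480·4 + 616·(-1) = 1920 − 616 = 1304. ✓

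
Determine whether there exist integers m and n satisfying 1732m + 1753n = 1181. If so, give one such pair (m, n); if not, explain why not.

Since gcd(1732, 1753) = 1, every integer is an integer combination of 1732 and 1753.
Euclidean algorithm: 1753 = 1·1732 + 21, 1732 = 82·21 + 10, 21 = 2·10 + 1, 10 = 10·1 + 0.
Unwinding: 1 = 21 − 2·10 = 21 − 2·(1732 − 82·21) = −2·1732 + 165·21 = −2·1732 + 165·(1753 − 1·1732) = 165·1753 − 167·1732, i.e. 1732·(-167) + 1753·165 = 1.
Multiplying through by 1181: m = (-167)·1181 = -197227, n = 165·1181 = 194865 is a solution.
The general solution is m = -197227 + 1753k, n = 194865 − 1732k; taking k = 113 gives the smaller pair m = 862, n = -851.
Indeed 1732·862 + 1753·(-851) = 1492984 − 1491803 = 1181.

m = 862, n = -851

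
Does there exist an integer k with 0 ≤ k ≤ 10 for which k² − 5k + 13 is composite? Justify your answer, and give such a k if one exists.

k = 10

At k = 10: 10² − 5·10 + 13 = 63 = 3·21, which is composite.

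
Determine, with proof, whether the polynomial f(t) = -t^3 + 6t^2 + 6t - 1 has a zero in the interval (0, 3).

Such a root exists.

f(0) = -1 and f(3) = 44, which have opposite signs.
As a polynomial, f is continuous on every closed interval.
By the Intermediate Value Theorem f must vanish at some point of (0, 3).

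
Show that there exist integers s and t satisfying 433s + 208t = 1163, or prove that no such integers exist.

s = 203, t = -417

433 and 208 are coprime, so 433s + 208t ranges over all of ℤ.
Dividing repeatedly: 433 = 2·208 + 17, 208 = 12·17 + 4, 17 = 4·4 + 1, 4 = 4·1 + 0.
Unwinding: 1 = 17 − 4·4 = 17 − 4·(208 − 12·17) = −4·208 + 49·17 = −4·208 + 49·(433 − 2·208) = 49·433 − 102·208, i.e. 433·49 + 208·(-102) = 1.
Times 1163: 433·56987 + 208·(-118626) = 1163, so (56987, -118626) solves it.
Shifting by a multiple of (208, −433) keeps it a solution: s = 56987 − 273·208 = 203, t = -118626 + 273·433 = -417.
Check: 433·203 + 208·(-417) = 87899 − 86736 = 1163. ✓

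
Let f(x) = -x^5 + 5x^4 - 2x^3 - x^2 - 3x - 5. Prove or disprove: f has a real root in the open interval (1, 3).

Yes, f has a root in the interval.

f(1) = -7 and f(3) = 85, which have opposite signs.
Since f is a polynomial it is continuous on [1, 3].
By the Intermediate Value Theorem, f takes the value 0 somewhere in the open interval.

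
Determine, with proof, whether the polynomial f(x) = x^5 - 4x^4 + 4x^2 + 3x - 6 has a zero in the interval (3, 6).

Such a root exists.

f(3) = -42 and f(6) = 2748, which have opposite signs.
f is continuous everywhere (it is a polynomial), in particular on [3, 6].
By the Intermediate Value Theorem f must vanish at some point of (3, 6).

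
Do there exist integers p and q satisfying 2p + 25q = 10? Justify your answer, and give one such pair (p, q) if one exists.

Since gcd(2, 25) = 1, every integer is an integer combination of 2 and 25.
Dividing repeatedly: 25 = 12·2 + 1, 2 = 2·1 + 0.
Working back up the chain: 1 = 25 − 12·2. So 2·(-12) + 25·1 = 1.
Times 10: 2·(-120) + 25·10 = 10, so (-120, 10) solves it.
Adding 5·25 to p and subtracting 5·2 from q gives the tidier solution (5, 0).
Check: 2·5 + 25·0 = 10 + 0 = 10. ✓

p = 5, q = 0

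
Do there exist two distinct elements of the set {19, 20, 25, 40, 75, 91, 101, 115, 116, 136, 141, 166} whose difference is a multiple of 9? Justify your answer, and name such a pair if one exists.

19 mod 9 = 1 and 91 mod 9 = 1, so 91 − 19 = 72 = 8·9.

The pair (19, 91) works.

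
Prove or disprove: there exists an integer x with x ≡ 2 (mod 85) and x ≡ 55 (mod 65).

There is no such integer.

Both moduli are multiples of 5 = gcd(85, 65), so any solution would satisfy x ≡ 2 and x ≡ 55 modulo 5 simultaneously.
These are incompatible: 2 − 55 = -53 is not divisible by 5.
Hence the system has no solution.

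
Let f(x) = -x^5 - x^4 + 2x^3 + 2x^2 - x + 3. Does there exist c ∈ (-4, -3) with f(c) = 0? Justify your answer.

f has no root in that interval.

f(-4) = 679 and f(-3) = 132, both positive, so a sign-change argument is unavailable; we show f keeps this sign on the whole interval.
Substitute x = -3 − u, where 0 < u < 1 on the interval. Expanding, f(-3 − u) = u^5 + 14u^4 + 76u^3 + 200u^2 + 256u + 132.
All 6 nonzero coefficients of this polynomial in u are positive; hence for u > 0 the value is a sum of positive terms (the constant 132 among them).
So f is strictly positive on (-4, -3); no root exists in the interval.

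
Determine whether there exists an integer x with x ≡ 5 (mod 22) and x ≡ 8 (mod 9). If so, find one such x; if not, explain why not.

x = 71

Since 22 and 9 share no common factor, CRT says the pair of congruences has a solution (unique mod 198).
Write x = 5 + 22t and require 5 + 22t ≡ 8 (mod 9), i.e. 22t ≡ 3 (mod 9).
22 ≡ 4 (mod 9), so this reads 4t ≡ 3 (mod 9). Invert 4 mod 9 by the Euclidean algorithm: 9 = 2·4 + 1, 4 = 4·1 + 0; back-substituting, 1 = 9 − 2·4. Hence 4·(-2) ≡ 1, so 4⁻¹ ≡ -2 ≡ 7 (mod 9).
Therefore t ≡ 7·3 = 21 ≡ 3 (mod 9).
Taking t = 3 gives x = 5 + 22·3 = 71.
Check: 71 mod 22 = 5, 71 mod 9 = 8. ✓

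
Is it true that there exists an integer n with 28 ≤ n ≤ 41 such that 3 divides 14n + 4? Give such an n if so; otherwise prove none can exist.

n = 28 works, since 14·28 + 4 = 396 = 132·3.

n = 28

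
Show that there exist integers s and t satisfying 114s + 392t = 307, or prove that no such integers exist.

gcd(114, 392) = 2, so every integer of the form 114s + 392t is a multiple of 2.
But 307 = 2·153 + 1, so 2 ∤ 307.
Hence no integers s, t satisfy the equation.

No, no such integers exist.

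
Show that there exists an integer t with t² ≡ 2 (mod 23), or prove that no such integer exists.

t = 5

Take t = 5. Then 5² = 25 = 1·23 + 2, so 5² ≡ 2 (mod 23).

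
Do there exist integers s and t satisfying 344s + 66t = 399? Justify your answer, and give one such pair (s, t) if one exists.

Both 344 and 66 are divisible by gcd(344, 66) = 2, hence so is any combination 344s + 66t.
But 399 is not a multiple of 2 (it leaves remainder 1).
So the equation is unsolvable over ℤ.

No, no such integers exist.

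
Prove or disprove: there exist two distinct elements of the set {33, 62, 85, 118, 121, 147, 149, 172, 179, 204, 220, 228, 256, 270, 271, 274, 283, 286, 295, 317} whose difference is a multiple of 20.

Reduce each element modulo 20: 33↦13, 62↦2, 85↦5, 118↦18, 121↦1, 147↦7, 149↦9, 172↦12, 179↦19, 204↦4, 220↦0, 228↦8, 256↦16, 270↦10, 271↦11, 274↦14, 283↦3, 286↦6, 295↦15, 317↦17.
All 20 residues are distinct, so no two elements differ by a multiple of 20.

No such pair exists.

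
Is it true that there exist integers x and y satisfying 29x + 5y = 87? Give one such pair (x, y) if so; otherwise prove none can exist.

29 and 5 are coprime, so 29x + 5y ranges over all of ℤ.
Run the Euclidean algorithm on 29 and 5: 29 = 5·5 + 4, 5 = 1·4 + 1, 4 = 4·1 + 0.
Unwinding: 1 = 5 − 1·4 = 5 − (29 − 5·5) = −29 + 6·5, i.e. 29·(-1) + 5·6 = 1.
Multiplying through by 87: x = (-1)·87 = -87, y = 6·87 = 522 is a solution.
The general solution is x = -87 + 5k, y = 522 − 29k; taking k = 18 gives the smaller pair x = 3, y = 0.
Indeed 29·3 + 5·0 = 87 + 0 = 87.

x = 3, y = 0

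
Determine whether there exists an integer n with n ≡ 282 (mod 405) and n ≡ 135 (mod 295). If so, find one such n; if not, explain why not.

Both moduli are multiples of 5 = gcd(405, 295), so any solution would satisfy n ≡ 282 and n ≡ 135 modulo 5 simultaneously.
However 282 ≡ 2 and 135 ≡ 0 (mod 5), and 2 ≠ 0.
Hence the system has no solution.

There is no such integer.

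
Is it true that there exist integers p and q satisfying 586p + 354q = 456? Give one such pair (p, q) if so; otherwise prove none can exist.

Since gcd(586, 354) = 2 and 456 = 2·228, Bézout's identity guarantees a solution.
Dividing through by 2 reduces the equation to 293p + 177q = 228.
Euclidean algorithm: 293 = 1·177 + 116, 177 = 1·116 + 61, 116 = 1·61 + 55, 61 = 1·55 + 6, 55 = 9·6 + 1, 6 = 6·1 + 0.
Back-substituting, 1 = 55 − 9·6 = 55 − 9·(61 − 1·55) = −9·61 + 10·55 = −9·61 + 10·(116 − 1·61) = 10·116 − 19·61 = 10·116 − 19·(177 − 1·116) = −19·177 + 29·116 = −19·177 + 29·(293 − 1·177) = 29·293 − 48·177; that is, 293·29 + 177·(-48) = 1.
Multiplying through by 228: p = 29·228 = 6612, q = (-48)·228 = -10944 is a solution.
Subtracting 37·177 from p and adding 37·293 to q gives the tidier solution (63, -103).
Indeed 586·63 + 354·(-103) = 36918 − 36462 = 456.

p = 63, q = -103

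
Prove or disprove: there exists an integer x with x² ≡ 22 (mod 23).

Apply Euler's criterion with the prime 23: 22 is a quadratic residue iff 22^11 ≡ 1 (mod 23), and a non-residue iff it is ≡ −1.
Repeated squaring mod 23: 22^2 = 484 ≡ 1; 22^4 ≡ 1² = 1 ≡ 1; 22^8 ≡ 1² = 1 ≡ 1.
Since 11 = 8 + 2 + 1, 22^11 ≡ 1 · 1 · 22; multiplying out mod 23: 1·1 = 1 ≡ 1, then 1·22 = 22 ≡ 22. Thus 22^11 ≡ 22 ≡ −1 (mod 23).
By Euler's criterion 22 is a quadratic non-residue mod 23: no x satisfies x² ≡ 22 (mod 23).

There is no such integer.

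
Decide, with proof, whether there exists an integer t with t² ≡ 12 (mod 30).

Since 5 ∣ 30, a solution of t² ≡ 12 (mod 30) would also satisfy t² ≡ 12 ≡ 2 (mod 5).
Squares mod 5 repeat after t = 2 (as (−t)² = t²); for t = 0..2 they are 0, 1, 4.
The set of squares mod 5 is therefore {0, 1, 4}, which does not contain 2.
Therefore t² ≡ 12 (mod 30) has no solution.

No such integer exists.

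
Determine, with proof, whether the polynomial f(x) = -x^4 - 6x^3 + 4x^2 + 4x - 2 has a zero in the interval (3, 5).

No.

The endpoint values f(3) = -197 and f(5) = -1257 are both negative. Claim: f(x) < 0 for every x in (3, 5).
Substitute x = 3 + u, where 0 < u < 2 on the interval. Expanding, f(3 + u) = -u^4 - 18u^3 - 104u^2 - 242u - 197.
The nonzero coefficients here are all negative, so for u > 0 every term is negative (or zero), and the constant term -197 is strictly negative.
Therefore f(x) < 0 throughout (3, 5), and f has no zero there.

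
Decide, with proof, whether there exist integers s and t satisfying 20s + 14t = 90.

s = 1, t = 5

Since gcd(20, 14) = 2 and 90 = 2·45, Bézout's identity guarantees a solution.
Dividing through by 2 reduces the equation to 10s + 7t = 45.
Dividing repeatedly: 10 = 1·7 + 3, 7 = 2·3 + 1, 3 = 3·1 + 0.
Unwinding: 1 = 7 − 2·3 = 7 − 2·(10 − 1·7) = −2·10 + 3·7, i.e. 10·(-2) + 7·3 = 1.
Times 45: 10·(-90) + 7·135 = 45, so (-90, 135) solves it.
Shifting by a multiple of (7, −10) keeps it a solution: s = -90 + 13·7 = 1, t = 135 − 13·10 = 5.
Indeed 20·1 + 14·5 = 20 + 70 = 90.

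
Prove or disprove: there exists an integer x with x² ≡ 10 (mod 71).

x = 9

Take x = 9. Then 9² = 81 = 1·71 + 10, so 9² ≡ 10 (mod 71).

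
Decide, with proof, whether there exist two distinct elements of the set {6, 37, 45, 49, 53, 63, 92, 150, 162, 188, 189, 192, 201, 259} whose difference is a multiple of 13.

Reduce each element mod 13: 6↦6, 37↦11, 45↦6, 49↦10, 53↦1, 63↦11, 92↦1, 150↦7, 162↦6, 188↦6, 189↦7, 192↦10, 201↦6, 259↦12. The residue 6 repeats (at 6 and 45), and 45 − 6 = 39 = 3·13.

Yes: 6 and 45.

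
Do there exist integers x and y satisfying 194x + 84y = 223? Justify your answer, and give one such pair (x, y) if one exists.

Any value of 194x + 84y is a multiple of gcd(194, 84) = 2.
However 223 leaves remainder 1 on division by 2.
Hence no integers x, y satisfy the equation.

No such integers exist.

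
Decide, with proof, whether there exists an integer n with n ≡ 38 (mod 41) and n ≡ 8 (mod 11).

n = 448

gcd(41, 11) = 1, so the Chinese Remainder Theorem guarantees exactly one residue class mod 451 satisfying both.
Any solution of the first congruence is n = 38 + 41t; substituting into the second, 41t ≡ 8 − 38 ≡ 3 (mod 11).
41 ≡ 8 (mod 11), so this reads 8t ≡ 3 (mod 11). Note 8·7 = 56 ≡ 1 (mod 11) (as 56 − 1 = 5·11), so 8⁻¹ ≡ 7.
Therefore t ≡ 7·3 = 21 ≡ 10 (mod 11).
Taking t = 10 gives n = 38 + 41·10 = 448.
Indeed 448 ≡ 38 (mod 41) and 448 ≡ 8 (mod 11).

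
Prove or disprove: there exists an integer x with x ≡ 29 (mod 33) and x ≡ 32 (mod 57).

The moduli are not coprime: gcd(33, 57) = 3. Compatibility requires 3 ∣ (32 − 29) = 3, which holds, so solutions exist.
Step through x = 29, 29 + 33, 29 + 2·33, …: the values 29, 62, 95, 128, 161, 194, 227, 260 reduce mod 57 to 29, 5, 38, 14, 47, 23, 56, 32. The value 260 hits 32.
Verify: 260 = 7·33 + 29 and 260 = 4·57 + 32. ✓

x = 260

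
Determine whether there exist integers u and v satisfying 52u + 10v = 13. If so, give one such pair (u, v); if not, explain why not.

No, no such integers exist.

Any value of 52u + 10v is a multiple of gcd(52, 10) = 2.
But 13 = 2·6 + 1, so 2 ∤ 13.
So the equation is unsolvable over ℤ.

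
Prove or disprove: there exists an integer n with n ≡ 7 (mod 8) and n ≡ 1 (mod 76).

gcd(8, 76) = 4. If n ≡ 7 (mod 8) and n ≡ 1 (mod 76), then n ≡ 7 (mod 4) and n ≡ 1 (mod 4).
However 7 ≡ 3 and 1 ≡ 1 (mod 4), and 3 ≠ 1.
Hence the system has no solution.

No, no such integer exists.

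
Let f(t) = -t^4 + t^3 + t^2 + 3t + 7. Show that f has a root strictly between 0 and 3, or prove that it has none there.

f(0) = 7 and f(3) = -29, which have opposite signs.
Since f is a polynomial it is continuous on [0, 3].
By the Intermediate Value Theorem, f takes the value 0 somewhere in the open interval.

Such a root exists.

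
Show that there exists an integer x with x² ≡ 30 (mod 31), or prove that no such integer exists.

There is no such integer.

31 is prime, so by Euler's criterion 30 is a square mod 31 iff 30^((31−1)/2) = 30^15 ≡ 1 (mod 31).
Squaring successively (mod 31): 30^2 = 900 ≡ 1; 30^4 ≡ 1² = 1 ≡ 1; 30^8 ≡ 1² = 1 ≡ 1.
Since 15 = 8 + 4 + 2 + 1, 30^15 ≡ 1 · 1 · 1 · 30; multiplying out mod 31: 1·1 = 1 ≡ 1, then 1·1 = 1 ≡ 1, then 1·30 = 30 ≡ 30. Thus 30^15 ≡ 30 ≡ −1 (mod 31).
The value −1 means 30 is a non-residue modulo 31, so x² ≡ 30 (mod 31) is impossible.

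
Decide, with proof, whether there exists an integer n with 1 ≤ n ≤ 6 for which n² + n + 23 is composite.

n = 6

At n = 6: 6² + 6 + 23 = 65 = 5·13, which is composite.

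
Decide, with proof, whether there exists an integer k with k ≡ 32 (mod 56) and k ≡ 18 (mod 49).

k = 312

gcd(56, 49) = 7. A simultaneous solution exists iff 32 ≡ 18 (mod 7); here 32 mod 7 = 4 = 18 mod 7, so it does.
The integers ≡ 32 (mod 56) are 32, 88, 144, 200, 256, 312, …; their remainders mod 49 are 32, 39, 46, 4, 11, 18, so k = 312 is the first that is ≡ 18 (mod 49).
Check: 312 mod 56 = 32, 312 mod 49 = 18. ✓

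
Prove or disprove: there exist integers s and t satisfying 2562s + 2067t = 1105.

Both 2562 and 2067 are divisible by gcd(2562, 2067) = 3, hence so is any combination 2562s + 2067t.
However 1105 leaves remainder 1 on division by 3.
So the equation is unsolvable over ℤ.

No, no such integers exist.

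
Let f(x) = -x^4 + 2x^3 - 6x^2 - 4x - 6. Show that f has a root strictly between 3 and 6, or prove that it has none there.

No.

The endpoint values f(3) = -99 and f(6) = -1110 are both negative. Claim: f(x) < 0 for every x in (3, 6).
Shift to the endpoint 3: with x = 3 + u (0 < u < 3), one computes f(3 + u) = -u^4 - 10u^3 - 42u^2 - 94u - 99.
The nonzero coefficients here are all negative, so for u > 0 every term is negative (or zero), and the constant term -99 is strictly negative.
Therefore f(x) < 0 throughout (3, 6), and f has no zero there.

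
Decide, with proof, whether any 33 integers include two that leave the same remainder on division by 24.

Each integer lies in one of the 24 residue classes modulo 24.
With 33 integers and only 24 classes, the pigeonhole principle forces two of them, say a and b, into the same class.
So a and b have equal remainders mod 24, which is exactly what was to be shown.

Yes, this is always true.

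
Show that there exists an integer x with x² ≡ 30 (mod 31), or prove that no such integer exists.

No such integer exists.

31 is prime, so by Euler's criterion 30 is a square mod 31 iff 30^((31−1)/2) = 30^15 ≡ 1 (mod 31).
Repeated squaring mod 31: 30^2 = 900 ≡ 1; 30^4 ≡ 1² = 1 ≡ 1; 30^8 ≡ 1² = 1 ≡ 1.
Since 15 = 8 + 4 + 2 + 1, 30^15 ≡ 1 · 1 · 1 · 30; multiplying out mod 31: 1·1 = 1 ≡ 1, then 1·1 = 1 ≡ 1, then 1·30 = 30 ≡ 30. Thus 30^15 ≡ 30 ≡ −1 (mod 31).
By Euler's criterion 30 is a quadratic non-residue mod 31: no x satisfies x² ≡ 30 (mod 31).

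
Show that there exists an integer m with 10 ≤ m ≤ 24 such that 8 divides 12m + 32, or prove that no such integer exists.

m = 10

At m = 10 we get 12·10 + 32 = 152, and 152 = 8·19.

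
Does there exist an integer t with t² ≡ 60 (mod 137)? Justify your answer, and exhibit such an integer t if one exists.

t = 103

Take t = 103. Then 103² = 10609 = 77·137 + 60, so 103² ≡ 60 (mod 137).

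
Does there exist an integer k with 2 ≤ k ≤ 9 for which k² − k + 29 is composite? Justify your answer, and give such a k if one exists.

k = 5

At k = 5: 5² − 5 + 29 = 49 = 7·7, which is composite.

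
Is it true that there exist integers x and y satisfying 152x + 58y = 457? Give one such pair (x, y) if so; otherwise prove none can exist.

Any value of 152x + 58y is a multiple of gcd(152, 58) = 2.
But 457 = 2·228 + 1, so 2 ∤ 457.
Therefore 152x + 58y = 457 has no solution in integers.

There are no such integers.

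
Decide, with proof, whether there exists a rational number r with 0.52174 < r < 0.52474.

r = 11/21

Look for a denominator N such that an integer falls strictly between N·0.52174 and N·0.52474. N = 21 works: 21·0.52174 = 10.95654 < 11 < 11.01954 = 21·0.52474.
Dividing back, 0.52174 < 11/21 < 0.52474, and 11/21 is rational.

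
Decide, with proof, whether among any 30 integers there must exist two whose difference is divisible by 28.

Yes, this is always true.

Partition the integers by their residue mod 28; there are 28 classes.
With 30 integers and only 28 classes, the pigeonhole principle forces two of them, say a and b, into the same class.
Their difference a − b is then a multiple of 28.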